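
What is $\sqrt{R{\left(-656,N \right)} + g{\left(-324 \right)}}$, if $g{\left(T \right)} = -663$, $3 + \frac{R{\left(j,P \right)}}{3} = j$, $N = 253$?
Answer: $4 i \sqrt{165} \approx 51.381 i$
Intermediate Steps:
$R{\left(j,P \right)} = -9 + 3 j$
$\sqrt{R{\left(-656,N \right)} + g{\left(-324 \right)}} = \sqrt{\left(-9 + 3 \left(-656\right)\right) - 663} = \sqrt{\left(-9 - 1968\right) - 663} = \sqrt{-1977 - 663} = \sqrt{-2640} = 4 i \sqrt{165}$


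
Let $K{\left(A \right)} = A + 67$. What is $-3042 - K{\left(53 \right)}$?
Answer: $-3162$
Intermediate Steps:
$K{\left(A \right)} = 67 + A$
$-3042 - K{\left(53 \right)} = -3042 - \left(67 + 53\right) = -3042 - 120 = -3162$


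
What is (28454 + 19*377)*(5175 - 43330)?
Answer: -1358966635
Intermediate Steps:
(28454 + 19*377)*(5175 - 43330) = (28454 + 7163)*(-38155) = 35617*(-38155) = -1358966635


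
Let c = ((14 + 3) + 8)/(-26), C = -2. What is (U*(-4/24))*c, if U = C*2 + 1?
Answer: -25/52 ≈ -0.48077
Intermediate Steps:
U = -3 (U = -2*2 + 1 = -4 + 1 = -3)
c = -25/26 (c = (17 + 8)*(-1/26) = 25*(-1/26) = -25/26 ≈ -0.96154)
(U*(-4/24))*c = -(-12)/24*(-25/26) = -3*(-⅙)*(-25/26) = (½)*(-25/26) = -25/52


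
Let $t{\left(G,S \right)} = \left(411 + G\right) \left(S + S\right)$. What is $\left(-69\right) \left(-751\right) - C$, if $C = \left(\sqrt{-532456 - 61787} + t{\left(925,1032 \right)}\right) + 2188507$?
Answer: $-4894192 - 3 i \sqrt{66027} \approx -4.8942 \cdot 10^{6} - 770.87 i$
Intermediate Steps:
$t{\left(G,S \right)} = 2 S \left(411 + G\right)$ ($t{\left(G,S \right)} = \left(411 + G\right) 2 S = 2 S \left(411 + G\right)$)
$C = 4946011 + 3 i \sqrt{66027}$ ($C = \left(\sqrt{-532456 - 61787} + 2 \cdot 1032 \left(411 + 925\right)\right) + 2188507 = \left(\sqrt{-594243} + 2 \cdot 1032 \cdot 1336\right) + 2188507 = \left(3 i \sqrt{66027} + 2757504\right) + 2188507 = \left(2757504 + 3 i \sqrt{66027}\right) + 2188507 = 4946011 + 3 i \sqrt{66027} \approx 4.946 \cdot 10^{6} + 770.87 i$)
$\left(-69\right) \left(-751\right) - C = \left(-69\right) \left(-751\right) - \left(4946011 + 3 i \sqrt{66027}\right) = 51819 - \left(4946011 + 3 i \sqrt{66027}\right) = -4894192 - 3 i \sqrt{66027}$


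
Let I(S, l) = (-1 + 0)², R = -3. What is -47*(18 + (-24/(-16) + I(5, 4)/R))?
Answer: -5405/6 ≈ -900.83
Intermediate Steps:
I(S, l) = 1 (I(S, l) = (-1)² = 1)
-47*(18 + (-24/(-16) + I(5, 4)/R)) = -47*(18 + (-24/(-16) + 1/(-3))) = -47*(18 + (-24*(-1/16) + 1*(-⅓))) = -47*(18 + (3/2 - ⅓)) = -47*(18 + 7/6) = -47*115/6 = -5405/6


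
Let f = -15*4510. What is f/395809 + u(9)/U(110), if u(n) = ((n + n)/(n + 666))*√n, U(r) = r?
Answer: -92622941/544237375 ≈ -0.17019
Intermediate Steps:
f = -67650
u(n) = 2*n^(3/2)/(666 + n) (u(n) = ((2*n)/(666 + n))*√n = (2*n/(666 + n))*√n = 2*n^(3/2)/(666 + n))
f/395809 + u(9)/U(110) = -67650/395809 + (2*9^(3/2)/(666 + 9))/110 = -67650*1/395809 + (2*27/675)*(1/110) = -67650/395809 + (2*27*(1/675))*(1/110) = -67650/395809 + (2/25)*(1/110) = -67650/395809 + 1/1375 = -92622941/544237375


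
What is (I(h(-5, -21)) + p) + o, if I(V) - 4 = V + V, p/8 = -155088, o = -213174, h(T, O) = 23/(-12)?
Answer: -8723267/6 ≈ -1.4539e+6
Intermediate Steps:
h(T, O) = -23/12 (h(T, O) = 23*(-1/12) = -23/12)
p = -1240704 (p = 8*(-155088) = -1240704)
I(V) = 4 + 2*V (I(V) = 4 + (V + V) = 4 + 2*V)
(I(h(-5, -21)) + p) + o = ((4 + 2*(-23/12)) - 1240704) - 213174 = ((4 - 23/6) - 1240704) - 213174 = (⅙ - 1240704) - 213174 = -7444223/6 - 213174 = -8723267/6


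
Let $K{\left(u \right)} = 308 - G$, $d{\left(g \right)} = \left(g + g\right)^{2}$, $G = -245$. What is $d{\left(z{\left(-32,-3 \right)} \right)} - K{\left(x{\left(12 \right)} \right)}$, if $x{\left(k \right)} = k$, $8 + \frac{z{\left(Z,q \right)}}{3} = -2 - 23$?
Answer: $38651$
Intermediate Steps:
$z{\left(Z,q \right)} = -99$ ($z{\left(Z,q \right)} = -24 + 3 \left(-2 - 23\right) = -24 + 3 \left(-25\right) = -24 - 75 = -99$)
$d{\left(g \right)} = 4 g^{2}$ ($d{\left(g \right)} = \left(2 g\right)^{2} = 4 g^{2}$)
$K{\left(u \right)} = 553$ ($K{\left(u \right)} = 308 - -245 = 308 + 245 = 553$)
$d{\left(z{\left(-32,-3 \right)} \right)} - K{\left(x{\left(12 \right)} \right)} = 4 \left(-99\right)^{2} - 553 = 4 \cdot 9801 - 553 = 39204 - 553 = 38651$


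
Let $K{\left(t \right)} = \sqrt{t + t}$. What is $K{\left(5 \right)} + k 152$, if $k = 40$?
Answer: $6080 + \sqrt{10} \approx 6083.2$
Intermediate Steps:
$K{\left(t \right)} = \sqrt{2} \sqrt{t}$ ($K{\left(t \right)} = \sqrt{2 t} = \sqrt{2} \sqrt{t}$)
$K{\left(5 \right)} + k 152 = \sqrt{2} \sqrt{5} + 40 \cdot 152 = \sqrt{10} + 6080 = 6080 + \sqrt{10}$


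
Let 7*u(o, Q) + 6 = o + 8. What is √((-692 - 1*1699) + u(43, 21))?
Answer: 2*I*√29211/7 ≈ 48.832*I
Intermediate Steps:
u(o, Q) = 2/7 + o/7 (u(o, Q) = -6/7 + (o + 8)/7 = -6/7 + (8 + o)/7 = -6/7 + (8/7 + o/7) = 2/7 + o/7)
√((-692 - 1*1699) + u(43, 21)) = √((-692 - 1*1699) + (2/7 + (⅐)*43)) = √((-692 - 1699) + (2/7 + 43/7)) = √(-2391 + 45/7) = √(-16692/7) = 2*I*√29211/7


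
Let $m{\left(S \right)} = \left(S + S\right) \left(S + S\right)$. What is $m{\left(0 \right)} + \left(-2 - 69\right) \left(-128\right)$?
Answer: $9088$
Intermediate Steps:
$m{\left(S \right)} = 4 S^{2}$ ($m{\left(S \right)} = 2 S 2 S = 4 S^{2}$)
$m{\left(0 \right)} + \left(-2 - 69\right) \left(-128\right) = 4 \cdot 0^{2} + \left(-2 - 69\right) \left(-128\right) = 4 \cdot 0 + \left(-2 - 69\right) \left(-128\right) = 0 - -9088 = 0 + 9088 = 9088$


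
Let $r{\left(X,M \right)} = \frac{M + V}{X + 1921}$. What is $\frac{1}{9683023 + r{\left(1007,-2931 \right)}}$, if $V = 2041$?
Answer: $\frac{1464}{14175945227} \approx 1.0327 \cdot 10^{-7}$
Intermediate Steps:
$r{\left(X,M \right)} = \frac{2041 + M}{1921 + X}$ ($r{\left(X,M \right)} = \frac{M + 2041}{X + 1921} = \frac{2041 + M}{1921 + X}$)
$\frac{1}{9683023 + r{\left(1007,-2931 \right)}} = \frac{1}{9683023 + \frac{2041 - 2931}{1921 + 1007}} = \frac{1}{9683023 + \frac{1}{2928} \left(-890\right)} = \frac{1}{9683023 - \frac{445}{1464}} = \frac{1}{\frac{14175945227}{1464}} = \frac{1464}{14175945227}$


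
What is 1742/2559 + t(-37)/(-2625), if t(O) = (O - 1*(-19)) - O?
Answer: 502681/746375 ≈ 0.67350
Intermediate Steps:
t(O) = 19 (t(O) = (O + 19) - O = (19 + O) - O = 19)
1742/2559 + t(-37)/(-2625) = 1742/2559 + 19/(-2625) = 1742*(1/2559) + 19*(-1/2625) = 1742/2559 - 19/2625 = 502681/746375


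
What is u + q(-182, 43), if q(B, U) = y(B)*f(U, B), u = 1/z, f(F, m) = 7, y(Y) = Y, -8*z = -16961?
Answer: -21608306/16961 ≈ -1274.0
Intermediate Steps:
z = 16961/8 (z = -⅛*(-16961) = 16961/8 ≈ 2120.1)
u = 8/16961 (u = 1/(16961/8) = 8/16961 ≈ 0.00047167)
q(B, U) = 7*B (q(B, U) = B*7 = 7*B)
u + q(-182, 43) = 8/16961 + 7*(-182) = 8/16961 - 1274 = -21608306/16961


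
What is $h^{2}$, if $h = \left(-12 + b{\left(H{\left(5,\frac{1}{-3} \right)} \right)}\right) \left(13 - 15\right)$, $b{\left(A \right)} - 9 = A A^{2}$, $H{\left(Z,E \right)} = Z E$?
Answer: $\frac{169744}{729} \approx 232.84$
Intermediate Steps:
$H{\left(Z,E \right)} = E Z$
$b{\left(A \right)} = 9 + A^{3}$ ($b{\left(A \right)} = 9 + A A^{2} = 9 + A^{3}$)
$h = \frac{412}{27}$ ($h = \left(-12 + \left(9 + \left(\frac{1}{-3} \cdot 5\right)^{3}\right)\right) \left(13 - 15\right) = \left(-12 + \left(9 + \left(\left(- \frac{1}{3}\right) 5\right)^{3}\right)\right) \left(-2\right) = \left(-12 + \left(9 + \left(- \frac{5}{3}\right)^{3}\right)\right) \left(-2\right) = \left(-12 + \left(9 - \frac{125}{27}\right)\right) \left(-2\right) = \left(-12 + \frac{118}{27}\right) \left(-2\right) = \left(- \frac{206}{27}\right) \left(-2\right) = \frac{412}{27} \approx 15.259$)
$h^{2} = \left(\frac{412}{27}\right)^{2} = \frac{169744}{729}$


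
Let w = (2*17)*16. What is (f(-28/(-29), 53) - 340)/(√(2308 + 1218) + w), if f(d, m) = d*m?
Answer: -759424/1413315 + 1396*√3526/1413315 ≈ -0.47868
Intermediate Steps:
w = 544 (w = 34*16 = 544)
(f(-28/(-29), 53) - 340)/(√(2308 + 1218) + w) = (-28/(-29)*53 - 340)/(√(2308 + 1218) + 544) = (-28*(-1/29)*53 - 340)/(√3526 + 544) = ((28/29)*53 - 340)/(544 + √3526) = (1484/29 - 340)/(544 + √3526) = -8376/(29*(544 + √3526))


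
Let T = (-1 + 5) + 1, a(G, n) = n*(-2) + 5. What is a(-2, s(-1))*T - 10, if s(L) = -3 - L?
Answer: 35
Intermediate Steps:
a(G, n) = 5 - 2*n (a(G, n) = -2*n + 5 = 5 - 2*n)
T = 5 (T = 4 + 1 = 5)
a(-2, s(-1))*T - 10 = (5 - 2*(-3 - 1*(-1)))*5 - 10 = (5 - 2*(-3 + 1))*5 - 10 = (5 - 2*(-2))*5 - 10 = (5 + 4)*5 - 10 = 9*5 - 10 = 45 - 10 = 35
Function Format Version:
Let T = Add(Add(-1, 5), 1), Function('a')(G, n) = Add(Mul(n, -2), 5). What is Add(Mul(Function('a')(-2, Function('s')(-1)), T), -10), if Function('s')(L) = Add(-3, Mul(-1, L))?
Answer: 35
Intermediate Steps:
Function('a')(G, n) = Add(5, Mul(-2, n)) (Function('a')(G, n) = Add(Mul(-2, n), 5) = Add(5, Mul(-2, n)))
T = 5 (T = Add(4, 1) = 5)
Add(Mul(Function('a')(-2, Function('s')(-1)), T), -10) = Add(Mul(Add(5, Mul(-2, Add(-3, Mul(-1, -1)))), 5), -10) = Add(Mul(Add(5, Mul(-2, Add(-3, 1))), 5), -10) = Add(Mul(Add(5, Mul(-2, -2)), 5), -10) = Add(Mul(Add(5, 4), 5), -10) = Add(Mul(9, 5), -10) = Add(45, -10) = 35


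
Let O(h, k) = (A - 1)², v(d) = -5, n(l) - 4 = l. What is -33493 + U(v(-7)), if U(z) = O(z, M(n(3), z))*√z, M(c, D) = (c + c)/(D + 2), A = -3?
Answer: -33493 + 16*I*√5 ≈ -33493.0 + 35.777*I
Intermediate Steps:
n(l) = 4 + l
M(c, D) = 2*c/(2 + D) (M(c, D) = (2*c)/(2 + D) = 2*c/(2 + D))
O(h, k) = 16 (O(h, k) = (-3 - 1)² = (-4)² = 16)
U(z) = 16*√z
-33493 + U(v(-7)) = -33493 + 16*√(-5) = -33493 + 16*(I*√5) = -33493 + 16*I*√5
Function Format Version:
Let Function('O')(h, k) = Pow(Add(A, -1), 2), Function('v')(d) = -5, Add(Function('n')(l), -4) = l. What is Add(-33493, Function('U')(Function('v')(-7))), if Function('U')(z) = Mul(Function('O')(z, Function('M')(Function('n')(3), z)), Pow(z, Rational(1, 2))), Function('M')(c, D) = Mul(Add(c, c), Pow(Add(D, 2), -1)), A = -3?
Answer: Add(-33493, Mul(16, I, Pow(5, Rational(1, 2)))) ≈ Add(-33493., Mul(35.777, I))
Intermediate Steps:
Function('n')(l) = Add(4, l)
Function('M')(c, D) = Mul(2, c, Pow(Add(2, D), -1)) (Function('M')(c, D) = Mul(Mul(2, c), Pow(Add(2, D), -1)) = Mul(2, c, Pow(Add(2, D), -1)))
Function('O')(h, k) = 16 (Function('O')(h, k) = Pow(Add(-3, -1), 2) = Pow(-4, 2) = 16)
Function('U')(z) = Mul(16, Pow(z, Rational(1, 2)))
Add(-33493, Function('U')(Function('v')(-7))) = Add(-33493, Mul(16, Pow(-5, Rational(1, 2)))) = Add(-33493, Mul(16, Mul(I, Pow(5, Rational(1, 2))))) = Add(-33493, Mul(16, I, Pow(5, Rational(1, 2))))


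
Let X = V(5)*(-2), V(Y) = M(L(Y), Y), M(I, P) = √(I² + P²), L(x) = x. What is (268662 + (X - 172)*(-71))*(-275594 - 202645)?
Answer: -134324900886 - 339549690*√2 ≈ -1.3481e+11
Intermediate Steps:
V(Y) = √2*√(Y²) (V(Y) = √(Y² + Y²) = √(2*Y²) = √2*√(Y²))
X = -10*√2 (X = (√2*√(5²))*(-2) = (√2*√25)*(-2) = (√2*5)*(-2) = (5*√2)*(-2) = -10*√2 ≈ -14.142)
(268662 + (X - 172)*(-71))*(-275594 - 202645) = (268662 + (-10*√2 - 172)*(-71))*(-275594 - 202645) = (268662 + (-172 - 10*√2)*(-71))*(-478239) = (268662 + (12212 + 710*√2))*(-478239) = (280874 + 710*√2)*(-478239) = -134324900886 - 339549690*√2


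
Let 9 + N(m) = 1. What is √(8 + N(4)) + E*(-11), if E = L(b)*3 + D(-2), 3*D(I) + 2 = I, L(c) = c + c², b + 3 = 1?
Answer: -154/3 ≈ -51.333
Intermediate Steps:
b = -2 (b = -3 + 1 = -2)
N(m) = -8 (N(m) = -9 + 1 = -8)
D(I) = -⅔ + I/3
E = 14/3 (E = -2*(1 - 2)*3 + (-⅔ + (⅓)*(-2)) = -2*(-1)*3 + (-⅔ - ⅔) = 2*3 - 4/3 = 6 - 4/3 = 14/3 ≈ 4.6667)
√(8 + N(4)) + E*(-11) = √(8 - 8) + (14/3)*(-11) = √0 - 154/3 = 0 - 154/3 = -154/3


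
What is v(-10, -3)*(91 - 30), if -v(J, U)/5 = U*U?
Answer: -2745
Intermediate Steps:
v(J, U) = -5*U² (v(J, U) = -5*U*U = -5*U²)
v(-10, -3)*(91 - 30) = (-5*(-3)²)*(91 - 30) = -5*9*61 = -45*61 = -2745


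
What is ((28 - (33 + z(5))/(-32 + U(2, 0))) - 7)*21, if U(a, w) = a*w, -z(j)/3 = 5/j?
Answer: 7371/16 ≈ 460.69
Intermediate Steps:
z(j) = -15/j
((28 - (33 + z(5))/(-32 + U(2, 0))) - 7)*21 = ((28 - (33 - 15/5)/(-32 + 2*0)) - 7)*21 = ((28 - (33 - 15*1/5)/(-32 + 0)) - 7)*21 = ((28 - (33 - 3)/(-32)) - 7)*21 = ((28 - 30*(-1)/32) - 7)*21 = ((28 - 1*(-15/16)) - 7)*21 = ((28 + 15/16) - 7)*21 = (463/16 - 7)*21 = (351/16)*21 = 7371/16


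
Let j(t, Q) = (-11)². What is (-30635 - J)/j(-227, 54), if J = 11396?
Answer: -3821/11 ≈ -347.36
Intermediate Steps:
j(t, Q) = 121
(-30635 - J)/j(-227, 54) = (-30635 - 1*11396)/121 = (-30635 - 11396)*(1/121) = -42031*1/121 = -3821/11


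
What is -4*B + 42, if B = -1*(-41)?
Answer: -122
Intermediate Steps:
B = 41
-4*B + 42 = -4*41 + 42 = -164 + 42 = -122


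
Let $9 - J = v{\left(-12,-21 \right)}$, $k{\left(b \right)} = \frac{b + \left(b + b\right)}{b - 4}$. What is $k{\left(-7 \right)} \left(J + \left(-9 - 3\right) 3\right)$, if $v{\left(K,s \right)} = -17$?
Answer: $- \frac{210}{11} \approx -19.091$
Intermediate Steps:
$k{\left(b \right)} = \frac{3 b}{-4 + b}$ ($k{\left(b \right)} = \frac{b + 2 b}{-4 + b} = \frac{3 b}{-4 + b}$)
$J = 26$ ($J = 9 - -17 = 9 + 17 = 26$)
$k{\left(-7 \right)} \left(J + \left(-9 - 3\right) 3\right) = 3 \left(-7\right) \frac{1}{-4 - 7} \left(26 + \left(-9 - 3\right) 3\right) = 3 \left(-7\right) \frac{1}{-11} \left(26 - 36\right) = 3 \left(-7\right) \left(- \frac{1}{11}\right) \left(26 - 36\right) = \frac{21}{11} \left(-10\right) = - \frac{210}{11}$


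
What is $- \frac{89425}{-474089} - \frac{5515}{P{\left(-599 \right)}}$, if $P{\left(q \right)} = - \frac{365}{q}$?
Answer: $- \frac{44746093144}{4944071} \approx -9050.5$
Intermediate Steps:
$- \frac{89425}{-474089} - \frac{5515}{P{\left(-599 \right)}} = - \frac{89425}{-474089} - \frac{5515}{\left(-365\right) \frac{1}{-599}} = \left(-89425\right) \left(- \frac{1}{474089}\right) - \frac{5515}{\left(-365\right) \left(- \frac{1}{599}\right)} = \frac{12775}{67727} - \frac{5515}{\frac{365}{599}} = \frac{12775}{67727} - \frac{660697}{73} = - \frac{44746093144}{4944071}$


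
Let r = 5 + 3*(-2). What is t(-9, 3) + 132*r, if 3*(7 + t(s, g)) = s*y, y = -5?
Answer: -124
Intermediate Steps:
t(s, g) = -7 - 5*s/3 (t(s, g) = -7 + (s*(-5))/3 = -7 + (-5*s)/3 = -7 - 5*s/3)
r = -1 (r = 5 - 6 = -1)
t(-9, 3) + 132*r = (-7 - 5/3*(-9)) + 132*(-1) = (-7 + 15) - 132 = 8 - 132 = -124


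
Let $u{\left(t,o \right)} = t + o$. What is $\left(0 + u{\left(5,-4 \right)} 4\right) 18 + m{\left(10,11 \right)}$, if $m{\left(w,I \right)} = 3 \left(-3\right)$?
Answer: $63$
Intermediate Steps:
$m{\left(w,I \right)} = -9$
$u{\left(t,o \right)} = o + t$
$\left(0 + u{\left(5,-4 \right)} 4\right) 18 + m{\left(10,11 \right)} = \left(0 + \left(-4 + 5\right) 4\right) 18 - 9 = \left(0 + 1 \cdot 4\right) 18 - 9 = \left(0 + 4\right) 18 - 9 = 4 \cdot 18 - 9 = 72 - 9 = 63$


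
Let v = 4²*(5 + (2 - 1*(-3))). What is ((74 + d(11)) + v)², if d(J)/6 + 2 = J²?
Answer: 898704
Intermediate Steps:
d(J) = -12 + 6*J²
v = 160 (v = 16*(5 + (2 + 3)) = 16*(5 + 5) = 16*10 = 160)
((74 + d(11)) + v)² = ((74 + (-12 + 6*11²)) + 160)² = ((74 + (-12 + 6*121)) + 160)² = ((74 + (-12 + 726)) + 160)² = ((74 + 714) + 160)² = (788 + 160)² = 948² = 898704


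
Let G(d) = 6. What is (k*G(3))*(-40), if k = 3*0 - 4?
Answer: 960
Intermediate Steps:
k = -4 (k = 0 - 4 = -4)
(k*G(3))*(-40) = -4*6*(-40) = -24*(-40) = 960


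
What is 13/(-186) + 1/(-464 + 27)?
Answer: -5867/81282 ≈ -0.072181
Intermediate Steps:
13/(-186) + 1/(-464 + 27) = 13*(-1/186) + 1/(-437) = -13/186 - 1/437 = -5867/81282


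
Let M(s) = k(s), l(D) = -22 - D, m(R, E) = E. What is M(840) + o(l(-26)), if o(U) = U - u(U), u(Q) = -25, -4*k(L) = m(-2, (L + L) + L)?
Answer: -601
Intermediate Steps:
k(L) = -3*L/4 (k(L) = -((L + L) + L)/4 = -(2*L + L)/4 = -3*L/4)
M(s) = -3*s/4
o(U) = 25 + U (o(U) = U - 1*(-25) = U + 25 = 25 + U)
M(840) + o(l(-26)) = -¾*840 + (25 + (-22 - 1*(-26))) = -630 + (25 + (-22 + 26)) = -630 + (25 + 4) = -630 + 29 = -601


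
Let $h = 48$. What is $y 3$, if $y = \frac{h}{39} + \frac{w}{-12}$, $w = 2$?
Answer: $\frac{83}{26} \approx 3.1923$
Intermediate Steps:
$y = \frac{83}{78}$ ($y = \frac{48}{39} + \frac{2}{-12} = 48 \cdot \frac{1}{39} + 2 \left(- \frac{1}{12}\right) = \frac{16}{13} - \frac{1}{6} = \frac{83}{78} \approx 1.0641$)
$y 3 = \frac{83}{78} \cdot 3 = \frac{83}{26}$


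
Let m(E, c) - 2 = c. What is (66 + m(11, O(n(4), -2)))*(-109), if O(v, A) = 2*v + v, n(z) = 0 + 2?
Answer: -8066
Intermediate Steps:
n(z) = 2
O(v, A) = 3*v
m(E, c) = 2 + c
(66 + m(11, O(n(4), -2)))*(-109) = (66 + (2 + 3*2))*(-109) = (66 + (2 + 6))*(-109) = (66 + 8)*(-109) = 74*(-109) = -8066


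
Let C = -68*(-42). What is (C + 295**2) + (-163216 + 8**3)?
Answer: -72823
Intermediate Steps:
C = 2856
(C + 295**2) + (-163216 + 8**3) = (2856 + 295**2) + (-163216 + 8**3) = (2856 + 87025) + (-163216 + 512) = 89881 - 162704 = -72823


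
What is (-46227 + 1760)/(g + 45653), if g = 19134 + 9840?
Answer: -44467/74627 ≈ -0.59586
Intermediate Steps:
g = 28974
(-46227 + 1760)/(g + 45653) = (-46227 + 1760)/(28974 + 45653) = -44467/74627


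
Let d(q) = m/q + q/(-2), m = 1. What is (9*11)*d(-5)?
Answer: 2277/10 ≈ 227.70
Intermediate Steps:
d(q) = 1/q - q/2 (d(q) = 1/q + q/(-2) = 1/q + q*(-1/2) = 1/q - q/2)
(9*11)*d(-5) = (9*11)*(1/(-5) - 1/2*(-5)) = 99*(-1/5 + 5/2) = 99*(23/10) = 2277/10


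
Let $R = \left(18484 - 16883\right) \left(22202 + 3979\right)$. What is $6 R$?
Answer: $251494686$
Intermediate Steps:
$R = 41915781$ ($R = 1601 \cdot 26181 = 41915781$)
$6 R = 6 \cdot 41915781 = 251494686$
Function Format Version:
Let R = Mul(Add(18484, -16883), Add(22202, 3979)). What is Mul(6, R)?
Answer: 251494686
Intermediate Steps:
R = 41915781 (R = Mul(1601, 26181) = 41915781)
Mul(6, R) = Mul(6, 41915781) = 251494686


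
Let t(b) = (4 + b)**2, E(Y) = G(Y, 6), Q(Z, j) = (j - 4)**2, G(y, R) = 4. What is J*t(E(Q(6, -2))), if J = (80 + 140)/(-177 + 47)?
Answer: -1408/13 ≈ -108.31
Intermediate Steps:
Q(Z, j) = (-4 + j)**2
E(Y) = 4
J = -22/13 (J = 220/(-130) = 220*(-1/130) = -22/13 ≈ -1.6923)
J*t(E(Q(6, -2))) = -22*(4 + 4)**2/13 = -22/13*8**2 = -22/13*64 = -1408/13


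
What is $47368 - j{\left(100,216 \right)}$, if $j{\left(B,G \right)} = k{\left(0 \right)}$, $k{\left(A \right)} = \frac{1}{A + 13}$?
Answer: $\frac{615783}{13} \approx 47368.0$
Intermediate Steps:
$k{\left(A \right)} = \frac{1}{13 + A}$
$j{\left(B,G \right)} = \frac{1}{13}$ ($j{\left(B,G \right)} = \frac{1}{13 + 0} = \frac{1}{13}$)
$47368 - j{\left(100,216 \right)} = 47368 - \frac{1}{13} = \frac{615783}{13}$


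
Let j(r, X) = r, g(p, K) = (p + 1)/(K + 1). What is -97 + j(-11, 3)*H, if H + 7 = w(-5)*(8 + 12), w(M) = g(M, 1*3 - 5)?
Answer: -900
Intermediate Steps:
g(p, K) = (1 + p)/(1 + K)
w(M) = -1 - M (w(M) = (1 + M)/(1 + (1*3 - 5)) = (1 + M)/(1 + (3 - 5)) = (1 + M)/(1 - 2) = (1 + M)/(-1) = -(1 + M) = -1 - M)
H = 73 (H = -7 + (-1 - 1*(-5))*(8 + 12) = -7 + (-1 + 5)*20 = -7 + 4*20 = -7 + 80 = 73)
-97 + j(-11, 3)*H = -97 - 11*73 = -97 - 803 = -900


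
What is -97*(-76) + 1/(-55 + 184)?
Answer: 950989/129 ≈ 7372.0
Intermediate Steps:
-97*(-76) + 1/(-55 + 184) = 7372 + 1/129 = 950989/129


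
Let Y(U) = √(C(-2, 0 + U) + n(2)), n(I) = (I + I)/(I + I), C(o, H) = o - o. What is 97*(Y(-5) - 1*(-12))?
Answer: 1261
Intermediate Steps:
C(o, H) = 0
n(I) = 1 (n(I) = (2*I)/((2*I)) = (2*I)*(1/(2*I)) = 1)
Y(U) = 1 (Y(U) = √(0 + 1) = √1 = 1)
97*(Y(-5) - 1*(-12)) = 97*(1 - 1*(-12)) = 97*(1 + 12) = 97*13 = 1261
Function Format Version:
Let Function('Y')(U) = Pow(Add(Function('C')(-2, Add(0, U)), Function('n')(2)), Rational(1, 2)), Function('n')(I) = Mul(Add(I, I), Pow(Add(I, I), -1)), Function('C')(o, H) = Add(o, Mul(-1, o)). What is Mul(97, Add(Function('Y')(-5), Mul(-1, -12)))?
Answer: 1261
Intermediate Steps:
Function('C')(o, H) = 0
Function('n')(I) = 1 (Function('n')(I) = Mul(Mul(2, I), Pow(Mul(2, I), -1)) = Mul(Mul(2, I), Mul(Rational(1, 2), Pow(I, -1))) = 1)
Function('Y')(U) = 1 (Function('Y')(U) = Pow(Add(0, 1), Rational(1, 2)) = Pow(1, Rational(1, 2)) = 1)
Mul(97, Add(Function('Y')(-5), Mul(-1, -12))) = Mul(97, Add(1, Mul(-1, -12))) = Mul(97, Add(1, 12)) = Mul(97, 13) = 1261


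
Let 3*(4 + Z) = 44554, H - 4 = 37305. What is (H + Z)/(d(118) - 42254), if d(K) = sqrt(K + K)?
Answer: -3305720563/2678100420 - 156469*sqrt(59)/2678100420 ≈ -1.2348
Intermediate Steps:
H = 37309 (H = 4 + 37305 = 37309)
Z = 44542/3 (Z = -4 + (1/3)*44554 = -4 + 44554/3 = 44542/3 ≈ 14847.)
d(K) = sqrt(2)*sqrt(K) (d(K) = sqrt(2*K) = sqrt(2)*sqrt(K))
(H + Z)/(d(118) - 42254) = (37309 + 44542/3)/(sqrt(2)*sqrt(118) - 42254) = 156469/(3*(2*sqrt(59) - 42254)) = 156469/(3*(-42254 + 2*sqrt(59)))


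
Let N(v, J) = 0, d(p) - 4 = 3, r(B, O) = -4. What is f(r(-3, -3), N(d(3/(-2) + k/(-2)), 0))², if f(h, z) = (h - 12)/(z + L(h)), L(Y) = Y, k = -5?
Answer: 16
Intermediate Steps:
d(p) = 7 (d(p) = 4 + 3 = 7)
f(h, z) = (-12 + h)/(h + z) (f(h, z) = (h - 12)/(z + h) = (-12 + h)/(h + z))
f(r(-3, -3), N(d(3/(-2) + k/(-2)), 0))² = ((-12 - 4)/(-4 + 0))² = (-16/(-4))² = (-¼*(-16))² = 4² = 16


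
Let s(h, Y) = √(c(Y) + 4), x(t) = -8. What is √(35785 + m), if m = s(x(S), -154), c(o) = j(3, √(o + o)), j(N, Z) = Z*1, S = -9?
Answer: √(35785 + √2*√(2 + I*√77)) ≈ 189.18 + 0.007*I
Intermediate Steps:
j(N, Z) = Z
c(o) = √2*√o (c(o) = √(o + o) = √(2*o) = √2*√o)
s(h, Y) = √(4 + √2*√Y) (s(h, Y) = √(√2*√Y + 4) = √(4 + √2*√Y))
m = √(4 + 2*I*√77) (m = √(4 + √2*√(-154)) = √(4 + √2*(I*√154)) = √(4 + 2*I*√77) ≈ 3.3166 + 2.6458*I)
√(35785 + m) = √(35785 + √(4 + 2*I*√77))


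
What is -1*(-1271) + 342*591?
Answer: 203393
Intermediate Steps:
-1*(-1271) + 342*591 = 1271 + 202122 = 203393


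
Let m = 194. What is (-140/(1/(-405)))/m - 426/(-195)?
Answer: 1856524/6305 ≈ 294.45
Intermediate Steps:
(-140/(1/(-405)))/m - 426/(-195) = -140/(1/(-405))/194 - 426/(-195) = -140/(-1/405)*(1/194) - 426*(-1/195) = -140*(-405)*(1/194) + 142/65 = 56700*(1/194) + 142/65 = 28350/97 + 142/65 = 1856524/6305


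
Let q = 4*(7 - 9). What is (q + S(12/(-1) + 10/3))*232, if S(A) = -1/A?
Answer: -23780/13 ≈ -1829.2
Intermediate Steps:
q = -8 (q = 4*(-2) = -8)
(q + S(12/(-1) + 10/3))*232 = (-8 - 1/(12/(-1) + 10/3))*232 = (-8 - 1/(12*(-1) + 10*(⅓)))*232 = (-8 - 1/(-12 + 10/3))*232 = (-8 - 1/(-26/3))*232 = (-8 - 1*(-3/26))*232 = (-8 + 3/26)*232 = -205/26*232 = -23780/13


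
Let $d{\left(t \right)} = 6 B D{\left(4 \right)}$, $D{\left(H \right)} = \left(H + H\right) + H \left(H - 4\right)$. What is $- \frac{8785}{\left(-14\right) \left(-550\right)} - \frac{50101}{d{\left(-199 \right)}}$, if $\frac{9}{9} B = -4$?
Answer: $\frac{2743507}{10560} \approx 259.8$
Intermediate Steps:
$B = -4$
$D{\left(H \right)} = 2 H + H \left(-4 + H\right)$
$d{\left(t \right)} = -192$ ($d{\left(t \right)} = 6 \left(-4\right) 4 \left(-2 + 4\right) = - 24 \cdot 4 \cdot 2 = \left(-24\right) 8 = -192$)
$- \frac{8785}{\left(-14\right) \left(-550\right)} - \frac{50101}{d{\left(-199 \right)}} = - \frac{8785}{\left(-14\right) \left(-550\right)} - \frac{50101}{-192} = - \frac{8785}{7700} - - \frac{50101}{192} = \left(-8785\right) \frac{1}{7700} + \frac{50101}{192} = - \frac{251}{220} + \frac{50101}{192} = \frac{2743507}{10560}$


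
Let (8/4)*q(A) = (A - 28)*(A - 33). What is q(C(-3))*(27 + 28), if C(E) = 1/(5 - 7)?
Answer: 210045/8 ≈ 26256.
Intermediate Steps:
C(E) = -1/2 (C(E) = 1/(-2) = -1/2)
q(A) = (-33 + A)*(-28 + A)/2 (q(A) = ((A - 28)*(A - 33))/2 = ((-28 + A)*(-33 + A))/2 = ((-33 + A)*(-28 + A))/2 = (-33 + A)*(-28 + A)/2)
q(C(-3))*(27 + 28) = (462 + (-1/2)**2/2 - 61/2*(-1/2))*(27 + 28) = (462 + (1/2)*(1/4) + 61/4)*55 = (462 + 1/8 + 61/4)*55 = (3819/8)*55 = 210045/8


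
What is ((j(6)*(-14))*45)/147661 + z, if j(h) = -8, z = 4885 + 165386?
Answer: 25142391171/147661 ≈ 1.7027e+5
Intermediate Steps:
z = 170271
((j(6)*(-14))*45)/147661 + z = (-8*(-14)*45)/147661 + 170271 = (112*45)*(1/147661) + 170271 = 5040*(1/147661) + 170271 = 5040/147661 + 170271 = 25142391171/147661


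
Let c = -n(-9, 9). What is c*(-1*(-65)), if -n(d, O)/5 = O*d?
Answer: -26325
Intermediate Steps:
n(d, O) = -5*O*d
c = -405 (c = -(-5)*9*(-9) = -1*405 = -405)
c*(-1*(-65)) = -(-405)*(-65) = -405*65 = -26325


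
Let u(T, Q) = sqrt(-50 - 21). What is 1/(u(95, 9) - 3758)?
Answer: -3758/14122635 - I*sqrt(71)/14122635 ≈ -0.0002661 - 5.9664e-7*I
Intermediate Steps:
u(T, Q) = I*sqrt(71) (u(T, Q) = sqrt(-71) = I*sqrt(71))
1/(u(95, 9) - 3758) = 1/(I*sqrt(71) - 3758) = 1/(-3758 + I*sqrt(71))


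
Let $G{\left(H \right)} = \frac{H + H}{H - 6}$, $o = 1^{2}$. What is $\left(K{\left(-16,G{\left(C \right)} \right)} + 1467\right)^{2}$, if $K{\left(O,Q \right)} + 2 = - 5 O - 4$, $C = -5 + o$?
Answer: $2374681$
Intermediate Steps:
$o = 1$
$C = -4$ ($C = -5 + 1 = -4$)
$G{\left(H \right)} = \frac{2 H}{-6 + H}$
$K{\left(O,Q \right)} = -6 - 5 O$ ($K{\left(O,Q \right)} = -2 - \left(4 + 5 O\right) = -6 - 5 O$)
$\left(K{\left(-16,G{\left(C \right)} \right)} + 1467\right)^{2} = \left(\left(-6 - -80\right) + 1467\right)^{2} = \left(\left(-6 + 80\right) + 1467\right)^{2} = \left(74 + 1467\right)^{2} = 1541^{2} = 2374681$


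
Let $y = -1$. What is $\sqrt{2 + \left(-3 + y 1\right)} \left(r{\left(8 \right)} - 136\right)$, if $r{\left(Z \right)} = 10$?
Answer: $- 126 i \sqrt{2} \approx - 178.19 i$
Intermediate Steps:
$\sqrt{2 + \left(-3 + y 1\right)} \left(r{\left(8 \right)} - 136\right) = \sqrt{2 - 4} \left(10 - 136\right) = \sqrt{2 - 4} \left(-126\right) = \sqrt{-2} \left(-126\right) = i \sqrt{2} \left(-126\right) = - 126 i \sqrt{2}$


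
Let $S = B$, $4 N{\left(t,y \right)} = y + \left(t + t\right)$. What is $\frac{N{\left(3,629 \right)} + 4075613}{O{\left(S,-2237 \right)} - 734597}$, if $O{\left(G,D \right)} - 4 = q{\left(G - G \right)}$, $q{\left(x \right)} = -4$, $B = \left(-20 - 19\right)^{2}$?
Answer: $- \frac{16303087}{2938388} \approx -5.5483$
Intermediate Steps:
$N{\left(t,y \right)} = \frac{t}{2} + \frac{y}{4}$ ($N{\left(t,y \right)} = \frac{y + \left(t + t\right)}{4} = \frac{y + 2 t}{4} = \frac{t}{2} + \frac{y}{4}$)
$B = 1521$ ($B = \left(-39\right)^{2} = 1521$)
$S = 1521$
$O{\left(G,D \right)} = 0$ ($O{\left(G,D \right)} = 4 - 4 = 0$)
$\frac{N{\left(3,629 \right)} + 4075613}{O{\left(S,-2237 \right)} - 734597} = \frac{\left(\frac{1}{2} \cdot 3 + \frac{1}{4} \cdot 629\right) + 4075613}{0 - 734597} = \frac{\left(\frac{3}{2} + \frac{629}{4}\right) + 4075613}{-734597} = \left(\frac{635}{4} + 4075613\right) \left(- \frac{1}{734597}\right) = \frac{16303087}{4} \left(- \frac{1}{734597}\right) = - \frac{16303087}{2938388}$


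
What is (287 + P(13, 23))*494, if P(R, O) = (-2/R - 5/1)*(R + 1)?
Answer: 106134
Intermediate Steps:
P(R, O) = (1 + R)*(-5 - 2/R) (P(R, O) = (-2/R - 5*1)*(1 + R) = (-2/R - 5)*(1 + R) = (-5 - 2/R)*(1 + R) = (1 + R)*(-5 - 2/R))
(287 + P(13, 23))*494 = (287 + (-7 - 5*13 - 2/13))*494 = (287 + (-7 - 65 - 2*1/13))*494 = (287 + (-7 - 65 - 2/13))*494 = (287 - 938/13)*494 = (2793/13)*494 = 106134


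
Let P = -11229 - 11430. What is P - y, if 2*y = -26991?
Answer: -18327/2 ≈ -9163.5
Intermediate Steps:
y = -26991/2 (y = (½)*(-26991) = -26991/2 ≈ -13496.)
P = -22659
P - y = -22659 - 1*(-26991/2) = -22659 + 26991/2 = -18327/2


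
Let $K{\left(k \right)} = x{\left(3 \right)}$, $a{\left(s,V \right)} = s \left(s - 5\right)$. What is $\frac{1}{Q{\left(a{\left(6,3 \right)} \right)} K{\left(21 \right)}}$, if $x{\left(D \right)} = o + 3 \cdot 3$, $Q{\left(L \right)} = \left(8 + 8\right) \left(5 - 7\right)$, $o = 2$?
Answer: $- \frac{1}{352} \approx -0.0028409$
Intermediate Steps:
$a{\left(s,V \right)} = s \left(-5 + s\right)$
$Q{\left(L \right)} = -32$ ($Q{\left(L \right)} = 16 \left(-2\right) = -32$)
$x{\left(D \right)} = 11$ ($x{\left(D \right)} = 2 + 3 \cdot 3 = 2 + 9 = 11$)
$K{\left(k \right)} = 11$
$\frac{1}{Q{\left(a{\left(6,3 \right)} \right)} K{\left(21 \right)}} = \frac{1}{\left(-32\right) 11} = \frac{1}{-352} = - \frac{1}{352}$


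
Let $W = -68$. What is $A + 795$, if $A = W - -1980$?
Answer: $2707$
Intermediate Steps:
$A = 1912$ ($A = -68 - -1980 = -68 + 1980 = 1912$)
$A + 795 = 1912 + 795 = 2707$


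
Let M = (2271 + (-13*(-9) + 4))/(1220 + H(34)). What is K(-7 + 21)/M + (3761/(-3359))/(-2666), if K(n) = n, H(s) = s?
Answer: 9826539161/1338786553 ≈ 7.3399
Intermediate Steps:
M = 1196/627 (M = (2271 + (-13*(-9) + 4))/(1220 + 34) = (2271 + (117 + 4))/1254 = (2271 + 121)*(1/1254) = 2392*(1/1254) = 1196/627 ≈ 1.9075)
K(-7 + 21)/M + (3761/(-3359))/(-2666) = (-7 + 21)/(1196/627) + (3761/(-3359))/(-2666) = 14*(627/1196) + (3761*(-1/3359))*(-1/2666) = 4389/598 - 3761/3359*(-1/2666) = 4389/598 + 3761/8955094 = 9826539161/1338786553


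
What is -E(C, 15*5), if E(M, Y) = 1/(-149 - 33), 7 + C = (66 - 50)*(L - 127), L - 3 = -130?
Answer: 1/182 ≈ 0.0054945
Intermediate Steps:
L = -127 (L = 3 - 130 = -127)
C = -4071 (C = -7 + (66 - 50)*(-127 - 127) = -7 + 16*(-254) = -7 - 4064 = -4071)
E(M, Y) = -1/182 (E(M, Y) = 1/(-182) = -1/182)
-E(C, 15*5) = -1*(-1/182) = 1/182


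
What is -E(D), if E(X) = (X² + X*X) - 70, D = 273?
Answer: -148988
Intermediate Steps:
E(X) = -70 + 2*X² (E(X) = (X² + X²) - 70 = 2*X² - 70 = -70 + 2*X²)
-E(D) = -(-70 + 2*273²) = -(-70 + 2*74529) = -(-70 + 149058) = -1*148988 = -148988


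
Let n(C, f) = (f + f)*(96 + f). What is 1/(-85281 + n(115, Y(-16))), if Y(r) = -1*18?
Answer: -1/88089 ≈ -1.1352e-5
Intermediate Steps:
Y(r) = -18
n(C, f) = 2*f*(96 + f) (n(C, f) = (2*f)*(96 + f) = 2*f*(96 + f))
1/(-85281 + n(115, Y(-16))) = 1/(-85281 + 2*(-18)*(96 - 18)) = 1/(-85281 + 2*(-18)*78) = 1/(-85281 - 2808) = 1/(-88089) = -1/88089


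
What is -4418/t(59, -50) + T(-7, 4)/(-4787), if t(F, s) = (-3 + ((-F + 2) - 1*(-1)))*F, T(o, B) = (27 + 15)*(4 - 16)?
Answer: 22903390/16663547 ≈ 1.3745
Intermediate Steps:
T(o, B) = -504 (T(o, B) = 42*(-12) = -504)
t(F, s) = -F² (t(F, s) = (-3 + ((2 - F) + 1))*F = (-3 + (3 - F))*F = (-F)*F = -F²)
-4418/t(59, -50) + T(-7, 4)/(-4787) = -4418/((-1*59²)) - 504/(-4787) = -4418/((-1*3481)) - 504*(-1/4787) = -4418/(-3481) + 504/4787 = -4418*(-1/3481) + 504/4787 = 4418/3481 + 504/4787 = 22903390/16663547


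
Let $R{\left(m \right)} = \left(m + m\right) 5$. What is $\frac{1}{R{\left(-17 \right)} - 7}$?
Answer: $- \frac{1}{177} \approx -0.0056497$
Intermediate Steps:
$R{\left(m \right)} = 10 m$ ($R{\left(m \right)} = 2 m 5 = 10 m$)
$\frac{1}{R{\left(-17 \right)} - 7} = \frac{1}{10 \left(-17\right) - 7} = \frac{1}{-170 - 7} = \frac{1}{-177} = - \frac{1}{177}$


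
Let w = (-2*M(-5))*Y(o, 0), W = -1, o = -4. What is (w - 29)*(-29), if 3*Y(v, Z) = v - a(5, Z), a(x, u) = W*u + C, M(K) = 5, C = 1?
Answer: 1073/3 ≈ 357.67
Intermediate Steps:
a(x, u) = 1 - u (a(x, u) = -u + 1 = 1 - u)
Y(v, Z) = -⅓ + Z/3 + v/3 (Y(v, Z) = (v - (1 - Z))/3 = (v + (-1 + Z))/3 = (-1 + Z + v)/3 = -⅓ + Z/3 + v/3)
w = 50/3 (w = (-2*5)*(-⅓ + (⅓)*0 + (⅓)*(-4)) = -10*(-⅓ + 0 - 4/3) = -10*(-5/3) = 50/3 ≈ 16.667)
(w - 29)*(-29) = (50/3 - 29)*(-29) = -37/3*(-29) = 1073/3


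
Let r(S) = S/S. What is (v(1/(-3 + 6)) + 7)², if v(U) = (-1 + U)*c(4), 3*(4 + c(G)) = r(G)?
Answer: 7225/81 ≈ 89.198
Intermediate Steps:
r(S) = 1
c(G) = -11/3 (c(G) = -4 + (⅓)*1 = -4 + ⅓ = -11/3)
v(U) = 11/3 - 11*U/3 (v(U) = (-1 + U)*(-11/3) = 11/3 - 11*U/3)
(v(1/(-3 + 6)) + 7)² = ((11/3 - 11/(3*(-3 + 6))) + 7)² = ((11/3 - 11/3/3) + 7)² = ((11/3 - 11/3*⅓) + 7)² = ((11/3 - 11/9) + 7)² = (22/9 + 7)² = (85/9)² = 7225/81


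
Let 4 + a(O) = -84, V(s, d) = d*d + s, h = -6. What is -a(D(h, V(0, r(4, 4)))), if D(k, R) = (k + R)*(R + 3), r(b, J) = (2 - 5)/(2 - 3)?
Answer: 88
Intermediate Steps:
r(b, J) = 3 (r(b, J) = -3/(-1) = -3*(-1) = 3)
V(s, d) = s + d**2 (V(s, d) = d**2 + s = s + d**2)
D(k, R) = (3 + R)*(R + k) (D(k, R) = (R + k)*(3 + R) = (3 + R)*(R + k))
a(O) = -88 (a(O) = -4 - 84 = -88)
-a(D(h, V(0, r(4, 4)))) = -1*(-88) = 88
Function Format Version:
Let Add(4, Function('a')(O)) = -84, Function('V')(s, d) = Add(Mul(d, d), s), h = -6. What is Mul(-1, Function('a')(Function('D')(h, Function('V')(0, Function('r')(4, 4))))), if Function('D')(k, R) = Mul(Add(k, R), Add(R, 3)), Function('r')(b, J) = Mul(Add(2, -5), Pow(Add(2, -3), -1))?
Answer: 88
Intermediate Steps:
Function('r')(b, J) = 3 (Function('r')(b, J) = Mul(-3, Pow(-1, -1)) = Mul(-3, -1) = 3)
Function('V')(s, d) = Add(s, Pow(d, 2)) (Function('V')(s, d) = Add(Pow(d, 2), s) = Add(s, Pow(d, 2)))
Function('D')(k, R) = Mul(Add(3, R), Add(R, k)) (Function('D')(k, R) = Mul(Add(R, k), Add(3, R)) = Mul(Add(3, R), Add(R, k)))
Function('a')(O) = -88 (Function('a')(O) = Add(-4, -84) = -88)
Mul(-1, Function('a')(Function('D')(h, Function('V')(0, Function('r')(4, 4))))) = Mul(-1, -88) = 88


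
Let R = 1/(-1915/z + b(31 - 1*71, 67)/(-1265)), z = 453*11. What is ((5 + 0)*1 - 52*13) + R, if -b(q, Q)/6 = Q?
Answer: -26150894/38119 ≈ -686.03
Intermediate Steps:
b(q, Q) = -6*Q
z = 4983
R = -573045/38119 (R = 1/(-1915/4983 - 6*67/(-1265)) = 1/(-1915*1/4983 - 402*(-1/1265)) = 1/(-1915/4983 + 402/1265) = 1/(-38119/573045) = -573045/38119 ≈ -15.033)
((5 + 0)*1 - 52*13) + R = ((5 + 0)*1 - 52*13) - 573045/38119 = (5*1 - 676) - 573045/38119 = (5 - 676) - 573045/38119 = -671 - 573045/38119 = -26150894/38119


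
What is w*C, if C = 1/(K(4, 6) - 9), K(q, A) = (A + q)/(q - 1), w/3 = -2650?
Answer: 23850/17 ≈ 1402.9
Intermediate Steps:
w = -7950 (w = 3*(-2650) = -7950)
K(q, A) = (A + q)/(-1 + q)
C = -3/17 (C = 1/((6 + 4)/(-1 + 4) - 9) = 1/(10/3 - 9) = 1/(-17/3) = -3/17 ≈ -0.17647)
w*C = -7950*(-3/17) = 23850/17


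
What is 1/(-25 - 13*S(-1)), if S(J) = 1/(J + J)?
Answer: -2/37 ≈ -0.054054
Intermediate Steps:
S(J) = 1/(2*J)
1/(-25 - 13*S(-1)) = 1/(-25 - 13/(2*(-1))) = 1/(-25 - 13*(-1)/2) = 1/(-25 - 13*(-1/2)) = 1/(-25 + 13/2) = 1/(-37/2) = -2/37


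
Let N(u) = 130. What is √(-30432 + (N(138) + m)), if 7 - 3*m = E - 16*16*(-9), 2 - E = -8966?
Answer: I*√34057 ≈ 184.55*I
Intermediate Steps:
E = 8968 (E = 2 - 1*(-8966) = 2 + 8966 = 8968)
m = -3755 (m = 7/3 - (8968 - 16*16*(-9))/3 = 7/3 - (8968 - 256*(-9))/3 = 7/3 - (8968 - 1*(-2304))/3 = 7/3 - (8968 + 2304)/3 = 7/3 - ⅓*11272 = 7/3 - 11272/3 = -3755)
√(-30432 + (N(138) + m)) = √(-30432 + (130 - 3755)) = √(-30432 - 3625) = √(-34057) = I*√34057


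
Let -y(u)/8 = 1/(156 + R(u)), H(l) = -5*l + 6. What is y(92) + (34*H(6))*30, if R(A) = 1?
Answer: -3843368/157 ≈ -24480.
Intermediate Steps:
H(l) = 6 - 5*l
y(u) = -8/157 (y(u) = -8/(156 + 1) = -8/157)
y(92) + (34*H(6))*30 = -8/157 + (34*(6 - 5*6))*30 = -8/157 + (34*(6 - 30))*30 = -8/157 + (34*(-24))*30 = -8/157 - 816*30 = -8/157 - 24480 = -3843368/157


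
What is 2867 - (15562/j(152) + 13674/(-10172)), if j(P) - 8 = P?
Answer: 563748877/203440 ≈ 2771.1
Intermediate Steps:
j(P) = 8 + P
2867 - (15562/j(152) + 13674/(-10172)) = 2867 - (15562/(8 + 152) + 13674/(-10172)) = 2867 - (15562/160 + 13674*(-1/10172)) = 2867 - (15562*(1/160) - 6837/5086) = 2867 - (7781/80 - 6837/5086) = 2867 - 1*19513603/203440 = 2867 - 19513603/203440 = 563748877/203440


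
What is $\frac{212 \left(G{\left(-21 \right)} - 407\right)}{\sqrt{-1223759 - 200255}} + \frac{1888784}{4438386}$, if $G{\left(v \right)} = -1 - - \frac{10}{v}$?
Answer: $\frac{944392}{2219193} + \frac{909268 i \sqrt{1424014}}{14952147} \approx 0.42556 + 72.568 i$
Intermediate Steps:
$G{\left(v \right)} = -1 + \frac{10}{v}$
$\frac{212 \left(G{\left(-21 \right)} - 407\right)}{\sqrt{-1223759 - 200255}} + \frac{1888784}{4438386} = \frac{212 \left(\frac{10 - -21}{-21} - 407\right)}{\sqrt{-1223759 - 200255}} + \frac{1888784}{4438386} = \frac{212 \left(- \frac{10 + 21}{21} - 407\right)}{\sqrt{-1424014}} + 1888784 \cdot \frac{1}{4438386} = \frac{212 \left(\left(- \frac{1}{21}\right) 31 - 407\right)}{i \sqrt{1424014}} + \frac{944392}{2219193} = 212 \left(- \frac{31}{21} - 407\right) \left(- \frac{i \sqrt{1424014}}{1424014}\right) + \frac{944392}{2219193} = 212 \left(- \frac{8578}{21}\right) \left(- \frac{i \sqrt{1424014}}{1424014}\right) + \frac{944392}{2219193} = - \frac{1818536 \left(- \frac{i \sqrt{1424014}}{1424014}\right)}{21} + \frac{944392}{2219193} = \frac{909268 i \sqrt{1424014}}{14952147} + \frac{944392}{2219193} = \frac{944392}{2219193} + \frac{909268 i \sqrt{1424014}}{14952147}$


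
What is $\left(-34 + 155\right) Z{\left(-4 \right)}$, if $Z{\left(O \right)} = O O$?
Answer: $1936$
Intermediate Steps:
$Z{\left(O \right)} = O^{2}$
$\left(-34 + 155\right) Z{\left(-4 \right)} = \left(-34 + 155\right) \left(-4\right)^{2} = 121 \cdot 16 = 1936$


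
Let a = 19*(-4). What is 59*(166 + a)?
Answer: 5310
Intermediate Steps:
a = -76
59*(166 + a) = 59*(166 - 76) = 59*90 = 5310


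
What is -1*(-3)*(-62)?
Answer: -186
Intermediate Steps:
-1*(-3)*(-62) = 3*(-62) = -186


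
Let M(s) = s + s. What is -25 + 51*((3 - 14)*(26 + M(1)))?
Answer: -15733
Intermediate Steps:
M(s) = 2*s
-25 + 51*((3 - 14)*(26 + M(1))) = -25 + 51*((3 - 14)*(26 + 2*1)) = -25 + 51*(-11*(26 + 2)) = -25 + 51*(-11*28) = -25 + 51*(-308) = -25 - 15708 = -15733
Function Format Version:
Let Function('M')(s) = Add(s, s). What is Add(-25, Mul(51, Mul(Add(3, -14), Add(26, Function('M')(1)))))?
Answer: -15733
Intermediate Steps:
Function('M')(s) = Mul(2, s)
Add(-25, Mul(51, Mul(Add(3, -14), Add(26, Function('M')(1))))) = Add(-25, Mul(51, Mul(Add(3, -14), Add(26, Mul(2, 1))))) = Add(-25, Mul(51, Mul(-11, Add(26, 2)))) = Add(-25, Mul(51, Mul(-11, 28))) = Add(-25, Mul(51, -308)) = Add(-25, -15708) = -15733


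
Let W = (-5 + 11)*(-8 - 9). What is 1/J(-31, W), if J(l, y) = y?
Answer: -1/102 ≈ -0.0098039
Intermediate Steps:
W = -102 (W = 6*(-17) = -102)
1/J(-31, W) = 1/(-102) = -1/102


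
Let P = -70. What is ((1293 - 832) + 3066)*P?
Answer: -246890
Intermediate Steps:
((1293 - 832) + 3066)*P = ((1293 - 832) + 3066)*(-70) = (461 + 3066)*(-70) = 3527*(-70) = -246890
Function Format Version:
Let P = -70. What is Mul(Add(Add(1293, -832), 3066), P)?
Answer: -246890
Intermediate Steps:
Mul(Add(Add(1293, -832), 3066), P) = Mul(Add(Add(1293, -832), 3066), -70) = Mul(Add(461, 3066), -70) = Mul(3527, -70) = -246890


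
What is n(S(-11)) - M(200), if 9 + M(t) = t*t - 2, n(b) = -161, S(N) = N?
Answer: -40150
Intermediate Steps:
M(t) = -11 + t² (M(t) = -9 + (t*t - 2) = -9 + (t² - 2) = -9 + (-2 + t²) = -11 + t²)
n(S(-11)) - M(200) = -161 - (-11 + 200²) = -161 - (-11 + 40000) = -161 - 1*39989 = -161 - 39989 = -40150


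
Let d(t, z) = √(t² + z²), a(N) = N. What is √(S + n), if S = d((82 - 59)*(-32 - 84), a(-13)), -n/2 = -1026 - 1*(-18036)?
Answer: √(-34020 + √7118393) ≈ 177.06*I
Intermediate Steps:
n = -34020 (n = -2*(-1026 - 1*(-18036)) = -2*(-1026 + 18036) = -2*17010 = -34020)
S = √7118393 (S = √(((82 - 59)*(-32 - 84))² + (-13)²) = √((23*(-116))² + 169) = √((-2668)² + 169) = √(7118224 + 169) = √7118393 ≈ 2668.0)
√(S + n) = √(√7118393 - 34020) = √(-34020 + √7118393)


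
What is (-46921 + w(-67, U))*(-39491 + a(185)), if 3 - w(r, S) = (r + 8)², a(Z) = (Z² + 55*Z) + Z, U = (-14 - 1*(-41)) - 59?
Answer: -256732506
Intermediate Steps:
U = -32 (U = (-14 + 41) - 59 = 27 - 59 = -32)
a(Z) = Z² + 56*Z
w(r, S) = 3 - (8 + r)² (w(r, S) = 3 - (r + 8)² = 3 - (8 + r)²)
(-46921 + w(-67, U))*(-39491 + a(185)) = (-46921 + (3 - (8 - 67)²))*(-39491 + 185*(56 + 185)) = (-46921 + (3 - 1*(-59)²))*(-39491 + 185*241) = (-46921 + (3 - 1*3481))*(-39491 + 44585) = (-46921 + (3 - 3481))*5094 = (-46921 - 3478)*5094 = -50399*5094 = -256732506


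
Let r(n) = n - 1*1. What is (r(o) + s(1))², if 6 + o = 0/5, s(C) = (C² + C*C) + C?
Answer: 16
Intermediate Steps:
s(C) = C + 2*C² (s(C) = (C² + C²) + C = 2*C² + C = C + 2*C²)
o = -6 (o = -6 + 0/5 = -6 + 0*(⅕) = -6 + 0 = -6)
r(n) = -1 + n (r(n) = n - 1 = -1 + n)
(r(o) + s(1))² = ((-1 - 6) + 1*(1 + 2*1))² = (-7 + 1*(1 + 2))² = (-7 + 1*3)² = (-7 + 3)² = (-4)² = 16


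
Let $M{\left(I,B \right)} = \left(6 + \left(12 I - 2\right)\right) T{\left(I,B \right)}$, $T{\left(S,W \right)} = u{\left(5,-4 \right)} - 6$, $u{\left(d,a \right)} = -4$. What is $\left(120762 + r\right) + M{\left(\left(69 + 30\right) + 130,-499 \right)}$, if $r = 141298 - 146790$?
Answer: $87750$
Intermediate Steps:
$r = -5492$
$T{\left(S,W \right)} = -10$ ($T{\left(S,W \right)} = -4 - 6 = -10$)
$M{\left(I,B \right)} = -40 - 120 I$ ($M{\left(I,B \right)} = \left(6 + \left(12 I - 2\right)\right) \left(-10\right) = \left(6 + \left(-2 + 12 I\right)\right) \left(-10\right) = \left(4 + 12 I\right) \left(-10\right) = -40 - 120 I$)
$\left(120762 + r\right) + M{\left(\left(69 + 30\right) + 130,-499 \right)} = \left(120762 - 5492\right) - \left(40 + 120 \left(\left(69 + 30\right) + 130\right)\right) = 115270 - \left(40 + 120 \left(99 + 130\right)\right) = 115270 - 27520 = 87750$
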